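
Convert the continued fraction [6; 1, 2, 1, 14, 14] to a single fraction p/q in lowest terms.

Fold from the inside: start with 14/1.
  14 + 1/14 = 197/14
  1 + 14/197 = 211/197
  2 + 197/211 = 619/211
  1 + 211/619 = 830/619
  6 + 619/830 = 5599/830

5599/830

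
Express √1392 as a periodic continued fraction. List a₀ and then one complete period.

[37; 3, 4, 3, 74]

a₀ = ⌊√1392⌋ = 37.
With m₀=0, d₀=1 and mₖ₊₁ = dₖaₖ − mₖ, dₖ₊₁ = (n − mₖ₊₁²)/dₖ, aₖ₊₁ = ⌊(a₀+mₖ₊₁)/dₖ₊₁⌋:
  k=1: m=37, d=23, a=3
  k=2: m=32, d=16, a=4
  k=3: m=32, d=23, a=3
  k=4: m=37, d=1, a=74
d=1 and a=2a₀=74 at k=4, so the next step gives (m, d) = (37, 23) again — its k=1 value — and the period has length 4.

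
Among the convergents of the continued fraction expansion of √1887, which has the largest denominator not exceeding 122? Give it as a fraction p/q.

√1887 = [43; 2, 3, 1, 1, 1, 3, 2, 86, …] (period length 8).
Convergents:
  p_0/q_0 = 43/1
  p_1/q_1 = 87/2
  p_2/q_2 = 304/7
  p_3/q_3 = 391/9
  p_4/q_4 = 695/16
  p_5/q_5 = 1086/25
  p_6/q_6 = 3953/91
  p_7/q_7 = 8992/207
q_6 = 91 ≤ 122 < 207 = q_7, so the answer is 3953/91.

3953/91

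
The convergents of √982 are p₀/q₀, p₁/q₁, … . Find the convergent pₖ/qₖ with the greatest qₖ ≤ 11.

94/3

√982 = [31; 2, 1, 30, 1, 2, 62, …] (period length 6).
Convergents:
  p_0/q_0 = 31/1
  p_1/q_1 = 63/2
  p_2/q_2 = 94/3
  p_3/q_3 = 2883/92
q_2 = 3 ≤ 11 < 92 = q_3, so the answer is 94/3.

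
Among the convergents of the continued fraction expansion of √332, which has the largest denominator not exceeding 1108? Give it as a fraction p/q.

√332 = [18; 4, 1, 1, 8, 1, 1, 4, 36, …] (period length 8).
Convergents:
  p_0/q_0 = 18/1
  p_1/q_1 = 73/4
  p_2/q_2 = 91/5
  p_3/q_3 = 164/9
  p_4/q_4 = 1403/77
  p_5/q_5 = 1567/86
  p_6/q_6 = 2970/163
  p_7/q_7 = 13447/738
  p_8/q_8 = 487062/26731
q_7 = 738 ≤ 1108 < 26731 = q_8, so the answer is 13447/738.

13447/738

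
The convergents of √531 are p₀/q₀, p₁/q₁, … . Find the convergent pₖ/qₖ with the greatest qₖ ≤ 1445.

24403/1059

√531 = [23; 23, 46, …] (period length 2).
Convergents:
  p_0/q_0 = 23/1
  p_1/q_1 = 530/23
  p_2/q_2 = 24403/1059
  p_3/q_3 = 561799/24380
q_2 = 1059 ≤ 1445 < 24380 = q_3, so the answer is 24403/1059.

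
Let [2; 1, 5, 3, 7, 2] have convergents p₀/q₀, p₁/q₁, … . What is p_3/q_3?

54/19

Using pₖ = aₖpₖ₋₁ + pₖ₋₂, qₖ = aₖqₖ₋₁ + qₖ₋₂ (with p₋₁=1, p₋₂=0, q₋₁=0, q₋₂=1):
  k=0: a=2, p=2, q=1
  k=1: a=1, p=3, q=1
  k=2: a=5, p=17, q=6
  k=3: a=3, p=54, q=19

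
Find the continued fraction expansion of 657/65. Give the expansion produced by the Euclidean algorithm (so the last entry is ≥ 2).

657 = 10*65 + 7
65 = 9*7 + 2
7 = 3*2 + 1
2 = 2*1 + 0  (stop)
So 657/65 = [10; 9, 3, 2].

[10; 9, 3, 2]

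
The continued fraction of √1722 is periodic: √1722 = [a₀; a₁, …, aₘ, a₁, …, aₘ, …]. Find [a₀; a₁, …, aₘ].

[41; 2, 82]

a₀ = ⌊√1722⌋ = 41.
With m₀=0, d₀=1 and mₖ₊₁ = dₖaₖ − mₖ, dₖ₊₁ = (n − mₖ₊₁²)/dₖ, aₖ₊₁ = ⌊(a₀+mₖ₊₁)/dₖ₊₁⌋:
  k=1: m=41, d=41, a=2
  k=2: m=41, d=1, a=82
d=1 and a=2a₀=82 at k=2, so the next step gives (m, d) = (41, 41) again — its k=1 value — and the period has length 2.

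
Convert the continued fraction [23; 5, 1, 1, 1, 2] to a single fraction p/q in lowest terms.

Using pₖ = aₖpₖ₋₁ + pₖ₋₂ and qₖ = aₖqₖ₋₁ + qₖ₋₂:
  k=0: a=23, p=23, q=1
  k=1: a=5, p=116, q=5
  k=2: a=1, p=139, q=6
  k=3: a=1, p=255, q=11
  k=4: a=1, p=394, q=17
  k=5: a=2, p=1043, q=45

1043/45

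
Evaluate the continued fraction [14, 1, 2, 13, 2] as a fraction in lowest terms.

1218/83

Fold from the inside: start with 2/1.
  13 + 1/2 = 27/2
  2 + 2/27 = 56/27
  1 + 27/56 = 83/56
  14 + 56/83 = 1218/83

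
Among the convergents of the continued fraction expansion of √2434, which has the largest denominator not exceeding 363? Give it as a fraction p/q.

√2434 = [49; 2, 1, 48, 1, 2, 98, …] (period length 6).
Convergents:
  p_0/q_0 = 49/1
  p_1/q_1 = 99/2
  p_2/q_2 = 148/3
  p_3/q_3 = 7203/146
  p_4/q_4 = 7351/149
  p_5/q_5 = 21905/444
q_4 = 149 ≤ 363 < 444 = q_5, so the answer is 7351/149.

7351/149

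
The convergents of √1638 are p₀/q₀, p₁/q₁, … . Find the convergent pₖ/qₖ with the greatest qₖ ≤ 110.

1457/36

√1638 = [40; 2, 8, 2, 80, …] (period length 4).
Convergents:
  p_0/q_0 = 40/1
  p_1/q_1 = 81/2
  p_2/q_2 = 688/17
  p_3/q_3 = 1457/36
  p_4/q_4 = 117248/2897
q_3 = 36 ≤ 110 < 2897 = q_4, so the answer is 1457/36.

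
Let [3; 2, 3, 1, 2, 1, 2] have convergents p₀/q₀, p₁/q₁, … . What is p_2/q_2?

Using pₖ = aₖpₖ₋₁ + pₖ₋₂, qₖ = aₖqₖ₋₁ + qₖ₋₂ (with p₋₁=1, p₋₂=0, q₋₁=0, q₋₂=1):
  k=0: a=3, p=3, q=1
  k=1: a=2, p=7, q=2
  k=2: a=3, p=24, q=7

24/7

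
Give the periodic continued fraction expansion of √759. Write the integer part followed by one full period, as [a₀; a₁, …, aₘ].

[27; 1, 1, 4, 1, 1, 54]

a₀ = ⌊√759⌋ = 27.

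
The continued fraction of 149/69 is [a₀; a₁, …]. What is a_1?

149 = 2·69 + 11   →  a_0 = 2
69 = 6·11 + 3   →  a_1 = 6

6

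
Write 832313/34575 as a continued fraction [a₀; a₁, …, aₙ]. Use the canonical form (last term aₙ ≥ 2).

[24; 13, 1, 3, 7, 7, 12]

832313 = 24*34575 + 2513
34575 = 13*2513 + 1906
2513 = 1*1906 + 607
1906 = 3*607 + 85
607 = 7*85 + 12
85 = 7*12 + 1
12 = 12*1 + 0  (stop)
So 832313/34575 = [24; 13, 1, 3, 7, 7, 12].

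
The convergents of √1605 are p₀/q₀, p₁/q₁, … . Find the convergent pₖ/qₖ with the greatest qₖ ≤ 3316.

51320/1281

√1605 = [40; 16, 80, …] (period length 2).
Convergents:
  p_0/q_0 = 40/1
  p_1/q_1 = 641/16
  p_2/q_2 = 51320/1281
  p_3/q_3 = 821761/20512
q_2 = 1281 ≤ 3316 < 20512 = q_3, so the answer is 51320/1281.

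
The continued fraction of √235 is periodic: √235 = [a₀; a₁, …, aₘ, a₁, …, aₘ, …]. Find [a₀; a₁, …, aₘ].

a₀ = ⌊√235⌋ = 15.
With m₀=0, d₀=1 and mₖ₊₁ = dₖaₖ − mₖ, dₖ₊₁ = (n − mₖ₊₁²)/dₖ, aₖ₊₁ = ⌊(a₀+mₖ₊₁)/dₖ₊₁⌋:
  k=1: m=15, d=10, a=3
  k=2: m=15, d=1, a=30
d=1 and a=2a₀=30 at k=2, so the next step gives (m, d) = (15, 10) again — its k=1 value — and the period has length 2.

[15; 3, 30]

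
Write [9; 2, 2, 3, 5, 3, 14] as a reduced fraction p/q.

Using pₖ = aₖpₖ₋₁ + pₖ₋₂ and qₖ = aₖqₖ₋₁ + qₖ₋₂:
  k=0: a=9, p=9, q=1
  k=1: a=2, p=19, q=2
  k=2: a=2, p=47, q=5
  k=3: a=3, p=160, q=17
  k=4: a=5, p=847, q=90
  k=5: a=3, p=2701, q=287
  k=6: a=14, p=38661, q=4108

38661/4108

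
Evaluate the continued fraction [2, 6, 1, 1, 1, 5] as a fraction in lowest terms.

243/113

Fold from the inside: start with 5/1.
  1 + 1/5 = 6/5
  1 + 5/6 = 11/6
  1 + 6/11 = 17/11
  6 + 11/17 = 113/17
  2 + 17/113 = 243/113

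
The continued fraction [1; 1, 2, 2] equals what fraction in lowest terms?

Fold from the inside: start with 2/1.
  2 + 1/2 = 5/2
  1 + 2/5 = 7/5
  1 + 5/7 = 12/7

12/7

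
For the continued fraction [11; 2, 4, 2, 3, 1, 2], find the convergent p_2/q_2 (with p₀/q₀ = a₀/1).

103/9

Using pₖ = aₖpₖ₋₁ + pₖ₋₂, qₖ = aₖqₖ₋₁ + qₖ₋₂ (with p₋₁=1, p₋₂=0, q₋₁=0, q₋₂=1):
  k=0: a=11, p=11, q=1
  k=1: a=2, p=23, q=2
  k=2: a=4, p=103, q=9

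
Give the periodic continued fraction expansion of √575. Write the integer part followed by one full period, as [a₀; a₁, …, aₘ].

[23; 1, 46]

a₀ = ⌊√575⌋ = 23.
With m₀=0, d₀=1 and mₖ₊₁ = dₖaₖ − mₖ, dₖ₊₁ = (n − mₖ₊₁²)/dₖ, aₖ₊₁ = ⌊(a₀+mₖ₊₁)/dₖ₊₁⌋:
  k=1: m=23, d=46, a=1
  k=2: m=23, d=1, a=46
d=1 and a=2a₀=46 at k=2, so the next step gives (m, d) = (23, 46) again — its k=1 value — and the period has length 2.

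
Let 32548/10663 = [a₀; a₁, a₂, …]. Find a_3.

32548 = 3·10663 + 559   →  a_0 = 3
10663 = 19·559 + 42   →  a_1 = 19
559 = 13·42 + 13   →  a_2 = 13
42 = 3·13 + 3   →  a_3 = 3

3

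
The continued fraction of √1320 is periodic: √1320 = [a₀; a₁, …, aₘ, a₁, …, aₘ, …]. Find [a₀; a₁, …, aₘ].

a₀ = ⌊√1320⌋ = 36.
With m₀=0, d₀=1 and mₖ₊₁ = dₖaₖ − mₖ, dₖ₊₁ = (n − mₖ₊₁²)/dₖ, aₖ₊₁ = ⌊(a₀+mₖ₊₁)/dₖ₊₁⌋:
  k=1: m=36, d=24, a=3
  k=2: m=36, d=1, a=72
d=1 and a=2a₀=72 at k=2, so the next step gives (m, d) = (36, 24) again — its k=1 value — and the period has length 2.

[36; 3, 72]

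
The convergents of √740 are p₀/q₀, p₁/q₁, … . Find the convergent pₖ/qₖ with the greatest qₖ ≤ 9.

√740 = [27; 4, 1, 12, 1, 4, 54, …] (period length 6).
Convergents:
  p_0/q_0 = 27/1
  p_1/q_1 = 109/4
  p_2/q_2 = 136/5
  p_3/q_3 = 1741/64
q_2 = 5 ≤ 9 < 64 = q_3, so the answer is 136/5.

136/5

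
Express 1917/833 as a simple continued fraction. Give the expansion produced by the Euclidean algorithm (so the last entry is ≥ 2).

[2; 3, 3, 7, 3, 1, 2]

1917 = 2*833 + 251
833 = 3*251 + 80
251 = 3*80 + 11
80 = 7*11 + 3
11 = 3*3 + 2
3 = 1*2 + 1
2 = 2*1 + 0  (stop)
So 1917/833 = [2; 3, 3, 7, 3, 1, 2].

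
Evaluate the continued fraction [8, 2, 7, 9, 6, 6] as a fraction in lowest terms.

43682/5159

Fold from the inside: start with 6/1.
  6 + 1/6 = 37/6
  9 + 6/37 = 339/37
  7 + 37/339 = 2410/339
  2 + 339/2410 = 5159/2410
  8 + 2410/5159 = 43682/5159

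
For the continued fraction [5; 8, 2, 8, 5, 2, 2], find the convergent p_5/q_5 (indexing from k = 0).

8281/1618

Using pₖ = aₖpₖ₋₁ + pₖ₋₂, qₖ = aₖqₖ₋₁ + qₖ₋₂ (with p₋₁=1, p₋₂=0, q₋₁=0, q₋₂=1):
  k=0: a=5, p=5, q=1
  k=1: a=8, p=41, q=8
  k=2: a=2, p=87, q=17
  k=3: a=8, p=737, q=144
  k=4: a=5, p=3772, q=737
  k=5: a=2, p=8281, q=1618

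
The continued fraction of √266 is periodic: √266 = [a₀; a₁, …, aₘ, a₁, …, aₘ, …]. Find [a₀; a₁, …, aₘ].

a₀ = ⌊√266⌋ = 16.
With m₀=0, d₀=1 and mₖ₊₁ = dₖaₖ − mₖ, dₖ₊₁ = (n − mₖ₊₁²)/dₖ, aₖ₊₁ = ⌊(a₀+mₖ₊₁)/dₖ₊₁⌋:
  k=1: m=16, d=10, a=3
  k=2: m=14, d=7, a=4
  k=3: m=14, d=10, a=3
  k=4: m=16, d=1, a=32
d=1 and a=2a₀=32 at k=4, so the next step gives (m, d) = (16, 10) again — its k=1 value — and the period has length 4.

[16; 3, 4, 3, 32]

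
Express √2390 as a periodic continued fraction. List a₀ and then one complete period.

a₀ = ⌊√2390⌋ = 48.
With m₀=0, d₀=1 and mₖ₊₁ = dₖaₖ − mₖ, dₖ₊₁ = (n − mₖ₊₁²)/dₖ, aₖ₊₁ = ⌊(a₀+mₖ₊₁)/dₖ₊₁⌋:
  k=1: m=48, d=86, a=1
  k=2: m=38, d=11, a=7
  k=3: m=39, d=79, a=1
  k=4: m=40, d=10, a=8
  k=5: m=40, d=79, a=1
  k=6: m=39, d=11, a=7
  k=7: m=38, d=86, a=1
  k=8: m=48, d=1, a=96
d=1 and a=2a₀=96 at k=8, so the next step gives (m, d) = (48, 86) again — its k=1 value — and the period has length 8.

[48; 1, 7, 1, 8, 1, 7, 1, 96]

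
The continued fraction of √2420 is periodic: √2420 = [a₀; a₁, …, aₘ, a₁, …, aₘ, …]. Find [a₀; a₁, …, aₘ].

[49; 5, 5, 1, 18, 1, 5, 5, 98]

a₀ = ⌊√2420⌋ = 49.
With m₀=0, d₀=1 and mₖ₊₁ = dₖaₖ − mₖ, dₖ₊₁ = (n − mₖ₊₁²)/dₖ, aₖ₊₁ = ⌊(a₀+mₖ₊₁)/dₖ₊₁⌋:
  k=1: m=49, d=19, a=5
  k=2: m=46, d=16, a=5
  k=3: m=34, d=79, a=1
  k=4: m=45, d=5, a=18
  k=5: m=45, d=79, a=1
  k=6: m=34, d=16, a=5
  k=7: m=46, d=19, a=5
  k=8: m=49, d=1, a=98
d=1 and a=2a₀=98 at k=8, so the next step gives (m, d) = (49, 19) again — its k=1 value — and the period has length 8.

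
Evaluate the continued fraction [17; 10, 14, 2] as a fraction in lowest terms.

Using pₖ = aₖpₖ₋₁ + pₖ₋₂ and qₖ = aₖqₖ₋₁ + qₖ₋₂:
  k=0: a=17, p=17, q=1
  k=1: a=10, p=171, q=10
  k=2: a=14, p=2411, q=141
  k=3: a=2, p=4993, q=292

4993/292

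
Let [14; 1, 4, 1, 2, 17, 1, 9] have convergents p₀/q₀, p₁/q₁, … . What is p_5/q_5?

Using pₖ = aₖpₖ₋₁ + pₖ₋₂, qₖ = aₖqₖ₋₁ + qₖ₋₂ (with p₋₁=1, p₋₂=0, q₋₁=0, q₋₂=1):
  k=0: a=14, p=14, q=1
  k=1: a=1, p=15, q=1
  k=2: a=4, p=74, q=5
  k=3: a=1, p=89, q=6
  k=4: a=2, p=252, q=17
  k=5: a=17, p=4373, q=295

4373/295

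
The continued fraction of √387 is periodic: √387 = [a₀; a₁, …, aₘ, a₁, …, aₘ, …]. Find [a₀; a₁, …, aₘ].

[19; 1, 2, 19, 2, 1, 38]

a₀ = ⌊√387⌋ = 19.
With m₀=0, d₀=1 and mₖ₊₁ = dₖaₖ − mₖ, dₖ₊₁ = (n − mₖ₊₁²)/dₖ, aₖ₊₁ = ⌊(a₀+mₖ₊₁)/dₖ₊₁⌋:
  k=1: m=19, d=26, a=1
  k=2: m=7, d=13, a=2
  k=3: m=19, d=2, a=19
  k=4: m=19, d=13, a=2
  k=5: m=7, d=26, a=1
  k=6: m=19, d=1, a=38
d=1 and a=2a₀=38 at k=6, so the next step gives (m, d) = (19, 26) again — its k=1 value — and the period has length 6.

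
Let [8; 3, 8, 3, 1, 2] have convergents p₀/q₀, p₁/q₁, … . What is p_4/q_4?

Using pₖ = aₖpₖ₋₁ + pₖ₋₂, qₖ = aₖqₖ₋₁ + qₖ₋₂ (with p₋₁=1, p₋₂=0, q₋₁=0, q₋₂=1):
  k=0: a=8, p=8, q=1
  k=1: a=3, p=25, q=3
  k=2: a=8, p=208, q=25
  k=3: a=3, p=649, q=78
  k=4: a=1, p=857, q=103

857/103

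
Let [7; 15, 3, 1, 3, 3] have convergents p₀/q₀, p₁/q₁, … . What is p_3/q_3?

431/61

Using pₖ = aₖpₖ₋₁ + pₖ₋₂, qₖ = aₖqₖ₋₁ + qₖ₋₂ (with p₋₁=1, p₋₂=0, q₋₁=0, q₋₂=1):
  k=0: a=7, p=7, q=1
  k=1: a=15, p=106, q=15
  k=2: a=3, p=325, q=46
  k=3: a=1, p=431, q=61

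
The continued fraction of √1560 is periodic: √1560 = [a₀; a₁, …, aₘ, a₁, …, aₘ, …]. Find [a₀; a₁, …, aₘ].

[39; 2, 78]

a₀ = ⌊√1560⌋ = 39.
With m₀=0, d₀=1 and mₖ₊₁ = dₖaₖ − mₖ, dₖ₊₁ = (n − mₖ₊₁²)/dₖ, aₖ₊₁ = ⌊(a₀+mₖ₊₁)/dₖ₊₁⌋:
  k=1: m=39, d=39, a=2
  k=2: m=39, d=1, a=78
d=1 and a=2a₀=78 at k=2, so the next step gives (m, d) = (39, 39) again — its k=1 value — and the period has length 2.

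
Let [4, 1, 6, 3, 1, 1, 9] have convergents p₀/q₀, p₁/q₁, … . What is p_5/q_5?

Using pₖ = aₖpₖ₋₁ + pₖ₋₂, qₖ = aₖqₖ₋₁ + qₖ₋₂ (with p₋₁=1, p₋₂=0, q₋₁=0, q₋₂=1):
  k=0: a=4, p=4, q=1
  k=1: a=1, p=5, q=1
  k=2: a=6, p=34, q=7
  k=3: a=3, p=107, q=22
  k=4: a=1, p=141, q=29
  k=5: a=1, p=248, q=51

248/51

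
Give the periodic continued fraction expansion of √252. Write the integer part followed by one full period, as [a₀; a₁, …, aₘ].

a₀ = ⌊√252⌋ = 15.
With m₀=0, d₀=1 and mₖ₊₁ = dₖaₖ − mₖ, dₖ₊₁ = (n − mₖ₊₁²)/dₖ, aₖ₊₁ = ⌊(a₀+mₖ₊₁)/dₖ₊₁⌋:
  k=1: m=15, d=27, a=1
  k=2: m=12, d=4, a=6
  k=3: m=12, d=27, a=1
  k=4: m=15, d=1, a=30
d=1 and a=2a₀=30 at k=4, so the next step gives (m, d) = (15, 27) again — its k=1 value — and the period has length 4.

[15; 1, 6, 1, 30]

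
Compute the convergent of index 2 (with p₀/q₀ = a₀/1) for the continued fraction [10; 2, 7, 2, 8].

Using pₖ = aₖpₖ₋₁ + pₖ₋₂, qₖ = aₖqₖ₋₁ + qₖ₋₂ (with p₋₁=1, p₋₂=0, q₋₁=0, q₋₂=1):
  k=0: a=10, p=10, q=1
  k=1: a=2, p=21, q=2
  k=2: a=7, p=157, q=15

157/15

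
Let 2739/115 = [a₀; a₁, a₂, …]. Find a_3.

2739 = 23·115 + 94   →  a_0 = 23
115 = 1·94 + 21   →  a_1 = 1
94 = 4·21 + 10   →  a_2 = 4
21 = 2·10 + 1   →  a_3 = 2

2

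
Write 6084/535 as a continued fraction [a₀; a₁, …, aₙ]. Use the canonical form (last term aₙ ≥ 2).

[11; 2, 1, 2, 4, 1, 3, 3]

6084 = 11×535 + 199
535 = 2×199 + 137
199 = 1×137 + 62
137 = 2×62 + 13
62 = 4×13 + 10
13 = 1×10 + 3
10 = 3×3 + 1
3 = 3×1 + 0  (stop)
So 6084/535 = [11; 2, 1, 2, 4, 1, 3, 3].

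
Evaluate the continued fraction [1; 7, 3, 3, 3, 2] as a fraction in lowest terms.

631/555

Using pₖ = aₖpₖ₋₁ + pₖ₋₂ and qₖ = aₖqₖ₋₁ + qₖ₋₂:
  k=0: a=1, p=1, q=1
  k=1: a=7, p=8, q=7
  k=2: a=3, p=25, q=22
  k=3: a=3, p=83, q=73
  k=4: a=3, p=274, q=241
  k=5: a=2, p=631, q=555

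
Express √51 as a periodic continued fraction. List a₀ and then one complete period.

a₀ = ⌊√51⌋ = 7.

[7; 7, 14]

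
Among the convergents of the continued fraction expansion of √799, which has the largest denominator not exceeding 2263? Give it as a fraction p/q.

23857/844

√799 = [28; 3, 1, 3, 56, …] (period length 4).
Convergents:
  p_0/q_0 = 28/1
  p_1/q_1 = 85/3
  p_2/q_2 = 113/4
  p_3/q_3 = 424/15
  p_4/q_4 = 23857/844
  p_5/q_5 = 71995/2547
q_4 = 844 ≤ 2263 < 2547 = q_5, so the answer is 23857/844.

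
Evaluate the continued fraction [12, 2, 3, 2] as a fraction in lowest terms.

199/16

Using pₖ = aₖpₖ₋₁ + pₖ₋₂ and qₖ = aₖqₖ₋₁ + qₖ₋₂:
  k=0: a=12, p=12, q=1
  k=1: a=2, p=25, q=2
  k=2: a=3, p=87, q=7
  k=3: a=2, p=199, q=16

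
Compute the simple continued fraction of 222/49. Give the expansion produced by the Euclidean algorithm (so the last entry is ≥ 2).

222 = 4·49 + 26
49 = 1·26 + 23
26 = 1·23 + 3
23 = 7·3 + 2
3 = 1·2 + 1
2 = 2·1 + 0  (stop)
So 222/49 = [4; 1, 1, 7, 1, 2].

[4; 1, 1, 7, 1, 2]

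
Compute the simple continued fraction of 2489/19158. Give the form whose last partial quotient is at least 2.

2489 = 0*19158 + 2489
19158 = 7*2489 + 1735
2489 = 1*1735 + 754
1735 = 2*754 + 227
754 = 3*227 + 73
227 = 3*73 + 8
73 = 9*8 + 1
8 = 8*1 + 0  (stop)
So 2489/19158 = [0; 7, 1, 2, 3, 3, 9, 8].

[0; 7, 1, 2, 3, 3, 9, 8]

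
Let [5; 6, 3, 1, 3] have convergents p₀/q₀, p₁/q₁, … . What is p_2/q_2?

Using pₖ = aₖpₖ₋₁ + pₖ₋₂, qₖ = aₖqₖ₋₁ + qₖ₋₂ (with p₋₁=1, p₋₂=0, q₋₁=0, q₋₂=1):
  k=0: a=5, p=5, q=1
  k=1: a=6, p=31, q=6
  k=2: a=3, p=98, q=19

98/19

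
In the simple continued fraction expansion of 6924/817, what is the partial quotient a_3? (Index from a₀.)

2

6924 = 8·817 + 388   →  a_0 = 8
817 = 2·388 + 41   →  a_1 = 2
388 = 9·41 + 19   →  a_2 = 9
41 = 2·19 + 3   →  a_3 = 2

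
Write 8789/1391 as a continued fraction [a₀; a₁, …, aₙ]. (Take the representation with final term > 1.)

8789 = 6·1391 + 443
1391 = 3·443 + 62
443 = 7·62 + 9
62 = 6·9 + 8
9 = 1·8 + 1
8 = 8·1 + 0  (stop)
So 8789/1391 = [6; 3, 7, 6, 1, 8].

[6; 3, 7, 6, 1, 8]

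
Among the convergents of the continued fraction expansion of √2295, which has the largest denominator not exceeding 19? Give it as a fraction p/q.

527/11

√2295 = [47; 1, 9, 1, 1, 1, 9, 1, 94, …] (period length 8).
Convergents:
  p_0/q_0 = 47/1
  p_1/q_1 = 48/1
  p_2/q_2 = 479/10
  p_3/q_3 = 527/11
  p_4/q_4 = 1006/21
q_3 = 11 ≤ 19 < 21 = q_4, so the answer is 527/11.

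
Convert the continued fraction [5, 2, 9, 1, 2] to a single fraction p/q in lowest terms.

Using pₖ = aₖpₖ₋₁ + pₖ₋₂ and qₖ = aₖqₖ₋₁ + qₖ₋₂:
  k=0: a=5, p=5, q=1
  k=1: a=2, p=11, q=2
  k=2: a=9, p=104, q=19
  k=3: a=1, p=115, q=21
  k=4: a=2, p=334, q=61

334/61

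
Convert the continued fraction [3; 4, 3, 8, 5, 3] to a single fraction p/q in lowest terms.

5710/1767

Using pₖ = aₖpₖ₋₁ + pₖ₋₂ and qₖ = aₖqₖ₋₁ + qₖ₋₂:
  k=0: a=3, p=3, q=1
  k=1: a=4, p=13, q=4
  k=2: a=3, p=42, q=13
  k=3: a=8, p=349, q=108
  k=4: a=5, p=1787, q=553
  k=5: a=3, p=5710, q=1767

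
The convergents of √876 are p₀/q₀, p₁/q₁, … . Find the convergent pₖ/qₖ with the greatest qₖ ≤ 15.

148/5

√876 = [29; 1, 1, 2, 14, 2, 1, 1, 58, …] (period length 8).
Convergents:
  p_0/q_0 = 29/1
  p_1/q_1 = 30/1
  p_2/q_2 = 59/2
  p_3/q_3 = 148/5
  p_4/q_4 = 2131/72
q_3 = 5 ≤ 15 < 72 = q_4, so the answer is 148/5.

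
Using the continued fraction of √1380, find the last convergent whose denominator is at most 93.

1003/27

√1380 = [37; 6, 1, 2, 1, 6, 74, …] (period length 6).
Convergents:
  p_0/q_0 = 37/1
  p_1/q_1 = 223/6
  p_2/q_2 = 260/7
  p_3/q_3 = 743/20
  p_4/q_4 = 1003/27
  p_5/q_5 = 6761/182
q_4 = 27 ≤ 93 < 182 = q_5, so the answer is 1003/27.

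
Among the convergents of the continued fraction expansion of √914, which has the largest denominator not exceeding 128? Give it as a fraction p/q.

√914 = [30; 4, 3, 3, 4, 60, …] (period length 5).
Convergents:
  p_0/q_0 = 30/1
  p_1/q_1 = 121/4
  p_2/q_2 = 393/13
  p_3/q_3 = 1300/43
  p_4/q_4 = 5593/185
q_3 = 43 ≤ 128 < 185 = q_4, so the answer is 1300/43.

1300/43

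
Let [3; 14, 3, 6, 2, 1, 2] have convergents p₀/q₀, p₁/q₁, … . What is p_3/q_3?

835/272

Using pₖ = aₖpₖ₋₁ + pₖ₋₂, qₖ = aₖqₖ₋₁ + qₖ₋₂ (with p₋₁=1, p₋₂=0, q₋₁=0, q₋₂=1):
  k=0: a=3, p=3, q=1
  k=1: a=14, p=43, q=14
  k=2: a=3, p=132, q=43
  k=3: a=6, p=835, q=272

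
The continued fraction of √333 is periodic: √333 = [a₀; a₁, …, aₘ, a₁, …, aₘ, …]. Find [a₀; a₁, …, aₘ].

[18; 4, 36]

a₀ = ⌊√333⌋ = 18.
With m₀=0, d₀=1 and mₖ₊₁ = dₖaₖ − mₖ, dₖ₊₁ = (n − mₖ₊₁²)/dₖ, aₖ₊₁ = ⌊(a₀+mₖ₊₁)/dₖ₊₁⌋:
  k=1: m=18, d=9, a=4
  k=2: m=18, d=1, a=36
d=1 and a=2a₀=36 at k=2, so the next step gives (m, d) = (18, 9) again — its k=1 value — and the period has length 2.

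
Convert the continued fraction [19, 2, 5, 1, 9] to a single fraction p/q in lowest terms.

2491/128

Fold from the inside: start with 9/1.
  1 + 1/9 = 10/9
  5 + 9/10 = 59/10
  2 + 10/59 = 128/59
  19 + 59/128 = 2491/128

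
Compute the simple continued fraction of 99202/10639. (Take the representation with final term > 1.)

[9; 3, 12, 15, 19]

99202 = 9×10639 + 3451
10639 = 3×3451 + 286
3451 = 12×286 + 19
286 = 15×19 + 1
19 = 19×1 + 0  (stop)
So 99202/10639 = [9; 3, 12, 15, 19].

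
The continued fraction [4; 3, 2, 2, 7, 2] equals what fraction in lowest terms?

1155/269

Fold from the inside: start with 2/1.
  7 + 1/2 = 15/2
  2 + 2/15 = 32/15
  2 + 15/32 = 79/32
  3 + 32/79 = 269/79
  4 + 79/269 = 1155/269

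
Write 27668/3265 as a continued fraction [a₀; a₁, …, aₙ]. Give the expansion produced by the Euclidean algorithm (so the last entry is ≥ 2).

27668 = 8·3265 + 1548
3265 = 2·1548 + 169
1548 = 9·169 + 27
169 = 6·27 + 7
27 = 3·7 + 6
7 = 1·6 + 1
6 = 6·1 + 0  (stop)
So 27668/3265 = [8; 2, 9, 6, 3, 1, 6].

[8; 2, 9, 6, 3, 1, 6]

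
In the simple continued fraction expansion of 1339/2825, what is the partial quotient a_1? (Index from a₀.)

2

1339 = 0·2825 + 1339   →  a_0 = 0
2825 = 2·1339 + 147   →  a_1 = 2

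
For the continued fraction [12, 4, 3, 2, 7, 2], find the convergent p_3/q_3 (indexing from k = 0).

367/30

Using pₖ = aₖpₖ₋₁ + pₖ₋₂, qₖ = aₖqₖ₋₁ + qₖ₋₂ (with p₋₁=1, p₋₂=0, q₋₁=0, q₋₂=1):
  k=0: a=12, p=12, q=1
  k=1: a=4, p=49, q=4
  k=2: a=3, p=159, q=13
  k=3: a=2, p=367, q=30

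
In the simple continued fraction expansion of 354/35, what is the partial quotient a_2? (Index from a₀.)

354 = 10·35 + 4   →  a_0 = 10
35 = 8·4 + 3   →  a_1 = 8
4 = 1·3 + 1   →  a_2 = 1

1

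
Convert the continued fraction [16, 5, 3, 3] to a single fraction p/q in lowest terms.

858/53

Using pₖ = aₖpₖ₋₁ + pₖ₋₂ and qₖ = aₖqₖ₋₁ + qₖ₋₂:
  k=0: a=16, p=16, q=1
  k=1: a=5, p=81, q=5
  k=2: a=3, p=259, q=16
  k=3: a=3, p=858, q=53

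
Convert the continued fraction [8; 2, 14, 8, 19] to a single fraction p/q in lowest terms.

37961/4475

Using pₖ = aₖpₖ₋₁ + pₖ₋₂ and qₖ = aₖqₖ₋₁ + qₖ₋₂:
  k=0: a=8, p=8, q=1
  k=1: a=2, p=17, q=2
  k=2: a=14, p=246, q=29
  k=3: a=8, p=1985, q=234
  k=4: a=19, p=37961, q=4475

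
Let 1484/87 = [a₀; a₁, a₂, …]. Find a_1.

1484 = 17·87 + 5   →  a_0 = 17
87 = 17·5 + 2   →  a_1 = 17

17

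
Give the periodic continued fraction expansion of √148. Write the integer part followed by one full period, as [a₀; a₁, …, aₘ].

a₀ = ⌊√148⌋ = 12.
With m₀=0, d₀=1 and mₖ₊₁ = dₖaₖ − mₖ, dₖ₊₁ = (n − mₖ₊₁²)/dₖ, aₖ₊₁ = ⌊(a₀+mₖ₊₁)/dₖ₊₁⌋:
  k=1: m=12, d=4, a=6
  k=2: m=12, d=1, a=24
d=1 and a=2a₀=24 at k=2, so the next step gives (m, d) = (12, 4) again — its k=1 value — and the period has length 2.

[12; 6, 24]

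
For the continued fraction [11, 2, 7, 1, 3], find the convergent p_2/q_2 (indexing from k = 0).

172/15

Using pₖ = aₖpₖ₋₁ + pₖ₋₂, qₖ = aₖqₖ₋₁ + qₖ₋₂ (with p₋₁=1, p₋₂=0, q₋₁=0, q₋₂=1):
  k=0: a=11, p=11, q=1
  k=1: a=2, p=23, q=2
  k=2: a=7, p=172, q=15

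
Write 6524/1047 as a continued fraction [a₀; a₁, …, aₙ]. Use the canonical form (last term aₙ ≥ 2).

6524 = 6×1047 + 242
1047 = 4×242 + 79
242 = 3×79 + 5
79 = 15×5 + 4
5 = 1×4 + 1
4 = 4×1 + 0  (stop)
So 6524/1047 = [6; 4, 3, 15, 1, 4].

[6; 4, 3, 15, 1, 4]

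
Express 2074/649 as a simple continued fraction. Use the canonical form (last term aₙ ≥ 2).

2074 = 3×649 + 127
649 = 5×127 + 14
127 = 9×14 + 1
14 = 14×1 + 0  (stop)
So 2074/649 = [3; 5, 9, 14].

[3; 5, 9, 14]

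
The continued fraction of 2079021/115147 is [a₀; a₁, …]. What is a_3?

2079021 = 18·115147 + 6375   →  a_0 = 18
115147 = 18·6375 + 397   →  a_1 = 18
6375 = 16·397 + 23   →  a_2 = 16
397 = 17·23 + 6   →  a_3 = 17

17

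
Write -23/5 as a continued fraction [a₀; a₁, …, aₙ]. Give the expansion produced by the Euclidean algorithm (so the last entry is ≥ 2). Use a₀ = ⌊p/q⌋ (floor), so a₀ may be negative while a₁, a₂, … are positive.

-23 = -5·5 + 2
5 = 2·2 + 1
2 = 2·1 + 0  (stop)
So -23/5 = [-5; 2, 2].

[-5; 2, 2]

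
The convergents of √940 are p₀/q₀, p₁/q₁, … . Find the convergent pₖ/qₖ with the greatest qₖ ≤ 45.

√940 = [30; 1, 1, 1, 14, 1, 1, 1, 60, …] (period length 8).
Convergents:
  p_0/q_0 = 30/1
  p_1/q_1 = 31/1
  p_2/q_2 = 61/2
  p_3/q_3 = 92/3
  p_4/q_4 = 1349/44
  p_5/q_5 = 1441/47
q_4 = 44 ≤ 45 < 47 = q_5, so the answer is 1349/44.

1349/44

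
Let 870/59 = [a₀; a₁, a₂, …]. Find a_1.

1

870 = 14·59 + 44   →  a_0 = 14
59 = 1·44 + 15   →  a_1 = 1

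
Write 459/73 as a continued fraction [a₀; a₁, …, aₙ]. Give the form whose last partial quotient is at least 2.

459 = 6·73 + 21
73 = 3·21 + 10
21 = 2·10 + 1
10 = 10·1 + 0  (stop)
So 459/73 = [6; 3, 2, 10].

[6; 3, 2, 10]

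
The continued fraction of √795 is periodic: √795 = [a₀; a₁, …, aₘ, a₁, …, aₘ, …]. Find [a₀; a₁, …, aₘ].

a₀ = ⌊√795⌋ = 28.
With m₀=0, d₀=1 and mₖ₊₁ = dₖaₖ − mₖ, dₖ₊₁ = (n − mₖ₊₁²)/dₖ, aₖ₊₁ = ⌊(a₀+mₖ₊₁)/dₖ₊₁⌋:
  k=1: m=28, d=11, a=5
  k=2: m=27, d=6, a=9
  k=3: m=27, d=11, a=5
  k=4: m=28, d=1, a=56
d=1 and a=2a₀=56 at k=4, so the next step gives (m, d) = (28, 11) again — its k=1 value — and the period has length 4.

[28; 5, 9, 5, 56]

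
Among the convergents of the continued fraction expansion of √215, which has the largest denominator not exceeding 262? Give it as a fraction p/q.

2566/175

√215 = [14; 1, 1, 1, 28, …] (period length 4).
Convergents:
  p_0/q_0 = 14/1
  p_1/q_1 = 15/1
  p_2/q_2 = 29/2
  p_3/q_3 = 44/3
  p_4/q_4 = 1261/86
  p_5/q_5 = 1305/89
  p_6/q_6 = 2566/175
  p_7/q_7 = 3871/264
q_6 = 175 ≤ 262 < 264 = q_7, so the answer is 2566/175.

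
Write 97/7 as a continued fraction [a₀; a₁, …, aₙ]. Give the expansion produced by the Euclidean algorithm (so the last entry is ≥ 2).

97 = 13*7 + 6
7 = 1*6 + 1
6 = 6*1 + 0  (stop)
So 97/7 = [13; 1, 6].

[13; 1, 6]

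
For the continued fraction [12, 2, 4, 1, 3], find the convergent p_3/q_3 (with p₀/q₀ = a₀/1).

Using pₖ = aₖpₖ₋₁ + pₖ₋₂, qₖ = aₖqₖ₋₁ + qₖ₋₂ (with p₋₁=1, p₋₂=0, q₋₁=0, q₋₂=1):
  k=0: a=12, p=12, q=1
  k=1: a=2, p=25, q=2
  k=2: a=4, p=112, q=9
  k=3: a=1, p=137, q=11

137/11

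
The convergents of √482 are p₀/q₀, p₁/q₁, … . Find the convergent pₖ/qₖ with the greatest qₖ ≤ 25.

√482 = [21; 1, 20, 1, 42, …] (period length 4).
Convergents:
  p_0/q_0 = 21/1
  p_1/q_1 = 22/1
  p_2/q_2 = 461/21
  p_3/q_3 = 483/22
  p_4/q_4 = 20747/945
q_3 = 22 ≤ 25 < 945 = q_4, so the answer is 483/22.

483/22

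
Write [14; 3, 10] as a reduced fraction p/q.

444/31

Using pₖ = aₖpₖ₋₁ + pₖ₋₂ and qₖ = aₖqₖ₋₁ + qₖ₋₂:
  k=0: a=14, p=14, q=1
  k=1: a=3, p=43, q=3
  k=2: a=10, p=444, q=31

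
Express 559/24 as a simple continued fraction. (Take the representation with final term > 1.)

559 = 23×24 + 7
24 = 3×7 + 3
7 = 2×3 + 1
3 = 3×1 + 0  (stop)
So 559/24 = [23; 3, 2, 3].

[23; 3, 2, 3]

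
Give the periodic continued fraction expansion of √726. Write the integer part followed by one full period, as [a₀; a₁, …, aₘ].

[26; 1, 16, 1, 52]

a₀ = ⌊√726⌋ = 26.
With m₀=0, d₀=1 and mₖ₊₁ = dₖaₖ − mₖ, dₖ₊₁ = (n − mₖ₊₁²)/dₖ, aₖ₊₁ = ⌊(a₀+mₖ₊₁)/dₖ₊₁⌋:
  k=1: m=26, d=50, a=1
  k=2: m=24, d=3, a=16
  k=3: m=24, d=50, a=1
  k=4: m=26, d=1, a=52
d=1 and a=2a₀=52 at k=4, so the next step gives (m, d) = (26, 50) again — its k=1 value — and the period has length 4.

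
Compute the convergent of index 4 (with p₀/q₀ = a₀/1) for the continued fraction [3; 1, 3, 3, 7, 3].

Using pₖ = aₖpₖ₋₁ + pₖ₋₂, qₖ = aₖqₖ₋₁ + qₖ₋₂ (with p₋₁=1, p₋₂=0, q₋₁=0, q₋₂=1):
  k=0: a=3, p=3, q=1
  k=1: a=1, p=4, q=1
  k=2: a=3, p=15, q=4
  k=3: a=3, p=49, q=13
  k=4: a=7, p=358, q=95

358/95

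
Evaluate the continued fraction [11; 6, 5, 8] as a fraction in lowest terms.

2835/254

Using pₖ = aₖpₖ₋₁ + pₖ₋₂ and qₖ = aₖqₖ₋₁ + qₖ₋₂:
  k=0: a=11, p=11, q=1
  k=1: a=6, p=67, q=6
  k=2: a=5, p=346, q=31
  k=3: a=8, p=2835, q=254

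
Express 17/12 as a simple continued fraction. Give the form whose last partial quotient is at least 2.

[1; 2, 2, 2]

17 = 1×12 + 5
12 = 2×5 + 2
5 = 2×2 + 1
2 = 2×1 + 0  (stop)
So 17/12 = [1; 2, 2, 2].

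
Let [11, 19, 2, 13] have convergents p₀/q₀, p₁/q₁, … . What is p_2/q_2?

Using pₖ = aₖpₖ₋₁ + pₖ₋₂, qₖ = aₖqₖ₋₁ + qₖ₋₂ (with p₋₁=1, p₋₂=0, q₋₁=0, q₋₂=1):
  k=0: a=11, p=11, q=1
  k=1: a=19, p=210, q=19
  k=2: a=2, p=431, q=39

431/39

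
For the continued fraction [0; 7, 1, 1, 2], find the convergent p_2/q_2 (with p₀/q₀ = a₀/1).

Using pₖ = aₖpₖ₋₁ + pₖ₋₂, qₖ = aₖqₖ₋₁ + qₖ₋₂ (with p₋₁=1, p₋₂=0, q₋₁=0, q₋₂=1):
  k=0: a=0, p=0, q=1
  k=1: a=7, p=1, q=7
  k=2: a=1, p=1, q=8

1/8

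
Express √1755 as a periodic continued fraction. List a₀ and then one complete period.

a₀ = ⌊√1755⌋ = 41.
With m₀=0, d₀=1 and mₖ₊₁ = dₖaₖ − mₖ, dₖ₊₁ = (n − mₖ₊₁²)/dₖ, aₖ₊₁ = ⌊(a₀+mₖ₊₁)/dₖ₊₁⌋:
  k=1: m=41, d=74, a=1
  k=2: m=33, d=9, a=8
  k=3: m=39, d=26, a=3
  k=4: m=39, d=9, a=8
  k=5: m=33, d=74, a=1
  k=6: m=41, d=1, a=82
d=1 and a=2a₀=82 at k=6, so the next step gives (m, d) = (41, 74) again — its k=1 value — and the period has length 6.

[41; 1, 8, 3, 8, 1, 82]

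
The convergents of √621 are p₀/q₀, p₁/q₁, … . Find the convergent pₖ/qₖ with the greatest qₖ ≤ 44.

√621 = [24; 1, 11, 2, 11, 1, 48, …] (period length 6).
Convergents:
  p_0/q_0 = 24/1
  p_1/q_1 = 25/1
  p_2/q_2 = 299/12
  p_3/q_3 = 623/25
  p_4/q_4 = 7152/287
q_3 = 25 ≤ 44 < 287 = q_4, so the answer is 623/25.

623/25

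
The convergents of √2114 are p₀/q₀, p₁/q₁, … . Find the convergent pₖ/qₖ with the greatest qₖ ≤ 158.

2115/46

√2114 = [45; 1, 44, 1, 90, …] (period length 4).
Convergents:
  p_0/q_0 = 45/1
  p_1/q_1 = 46/1
  p_2/q_2 = 2069/45
  p_3/q_3 = 2115/46
  p_4/q_4 = 192419/4185
q_3 = 46 ≤ 158 < 4185 = q_4, so the answer is 2115/46.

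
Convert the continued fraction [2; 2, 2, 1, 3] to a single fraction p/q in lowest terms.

63/26

Fold from the inside: start with 3/1.
  1 + 1/3 = 4/3
  2 + 3/4 = 11/4
  2 + 4/11 = 26/11
  2 + 11/26 = 63/26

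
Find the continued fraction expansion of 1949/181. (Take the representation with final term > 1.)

1949 = 10·181 + 139
181 = 1·139 + 42
139 = 3·42 + 13
42 = 3·13 + 3
13 = 4·3 + 1
3 = 3·1 + 0  (stop)
So 1949/181 = [10; 1, 3, 3, 4, 3].

[10; 1, 3, 3, 4, 3]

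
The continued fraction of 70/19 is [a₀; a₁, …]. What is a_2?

70 = 3·19 + 13   →  a_0 = 3
19 = 1·13 + 6   →  a_1 = 1
13 = 2·6 + 1   →  a_2 = 2

2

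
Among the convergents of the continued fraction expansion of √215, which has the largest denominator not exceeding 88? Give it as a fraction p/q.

√215 = [14; 1, 1, 1, 28, …] (period length 4).
Convergents:
  p_0/q_0 = 14/1
  p_1/q_1 = 15/1
  p_2/q_2 = 29/2
  p_3/q_3 = 44/3
  p_4/q_4 = 1261/86
  p_5/q_5 = 1305/89
q_4 = 86 ≤ 88 < 89 = q_5, so the answer is 1261/86.

1261/86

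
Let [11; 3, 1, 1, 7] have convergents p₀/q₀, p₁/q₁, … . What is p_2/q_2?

45/4

Using pₖ = aₖpₖ₋₁ + pₖ₋₂, qₖ = aₖqₖ₋₁ + qₖ₋₂ (with p₋₁=1, p₋₂=0, q₋₁=0, q₋₂=1):
  k=0: a=11, p=11, q=1
  k=1: a=3, p=34, q=3
  k=2: a=1, p=45, q=4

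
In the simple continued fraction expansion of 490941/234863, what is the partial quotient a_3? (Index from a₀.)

6

490941 = 2·234863 + 21215   →  a_0 = 2
234863 = 11·21215 + 1498   →  a_1 = 11
21215 = 14·1498 + 243   →  a_2 = 14
1498 = 6·243 + 40   →  a_3 = 6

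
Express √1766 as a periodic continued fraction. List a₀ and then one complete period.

[42; 42, 84]

a₀ = ⌊√1766⌋ = 42.
With m₀=0, d₀=1 and mₖ₊₁ = dₖaₖ − mₖ, dₖ₊₁ = (n − mₖ₊₁²)/dₖ, aₖ₊₁ = ⌊(a₀+mₖ₊₁)/dₖ₊₁⌋:
  k=1: m=42, d=2, a=42
  k=2: m=42, d=1, a=84
d=1 and a=2a₀=84 at k=2, so the next step gives (m, d) = (42, 2) again — its k=1 value — and the period has length 2.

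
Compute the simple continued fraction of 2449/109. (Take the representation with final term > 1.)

2449 = 22·109 + 51
109 = 2·51 + 7
51 = 7·7 + 2
7 = 3·2 + 1
2 = 2·1 + 0  (stop)
So 2449/109 = [22; 2, 7, 3, 2].

[22; 2, 7, 3, 2]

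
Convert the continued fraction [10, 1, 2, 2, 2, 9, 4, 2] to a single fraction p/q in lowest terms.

15781/1474

Using pₖ = aₖpₖ₋₁ + pₖ₋₂ and qₖ = aₖqₖ₋₁ + qₖ₋₂:
  k=0: a=10, p=10, q=1
  k=1: a=1, p=11, q=1
  k=2: a=2, p=32, q=3
  k=3: a=2, p=75, q=7
  k=4: a=2, p=182, q=17
  k=5: a=9, p=1713, q=160
  k=6: a=4, p=7034, q=657
  k=7: a=2, p=15781, q=1474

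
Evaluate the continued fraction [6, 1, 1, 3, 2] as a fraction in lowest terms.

Using pₖ = aₖpₖ₋₁ + pₖ₋₂ and qₖ = aₖqₖ₋₁ + qₖ₋₂:
  k=0: a=6, p=6, q=1
  k=1: a=1, p=7, q=1
  k=2: a=1, p=13, q=2
  k=3: a=3, p=46, q=7
  k=4: a=2, p=105, q=16

105/16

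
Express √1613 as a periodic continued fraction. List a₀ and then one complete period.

[40; 6, 6, 80]

a₀ = ⌊√1613⌋ = 40.
With m₀=0, d₀=1 and mₖ₊₁ = dₖaₖ − mₖ, dₖ₊₁ = (n − mₖ₊₁²)/dₖ, aₖ₊₁ = ⌊(a₀+mₖ₊₁)/dₖ₊₁⌋:
  k=1: m=40, d=13, a=6
  k=2: m=38, d=13, a=6
  k=3: m=40, d=1, a=80
d=1 and a=2a₀=80 at k=3, so the next step gives (m, d) = (40, 13) again — its k=1 value — and the period has length 3.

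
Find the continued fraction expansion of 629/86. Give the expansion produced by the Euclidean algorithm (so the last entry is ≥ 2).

[7; 3, 5, 2, 2]

629 = 7×86 + 27
86 = 3×27 + 5
27 = 5×5 + 2
5 = 2×2 + 1
2 = 2×1 + 0  (stop)
So 629/86 = [7; 3, 5, 2, 2].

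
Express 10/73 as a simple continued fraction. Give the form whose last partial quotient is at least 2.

10 = 0×73 + 10
73 = 7×10 + 3
10 = 3×3 + 1
3 = 3×1 + 0  (stop)
So 10/73 = [0; 7, 3, 3].

[0; 7, 3, 3]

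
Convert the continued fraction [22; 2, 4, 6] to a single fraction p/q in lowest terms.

1257/56

Fold from the inside: start with 6/1.
  4 + 1/6 = 25/6
  2 + 6/25 = 56/25
  22 + 25/56 = 1257/56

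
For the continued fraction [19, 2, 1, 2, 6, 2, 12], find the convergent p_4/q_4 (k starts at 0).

Using pₖ = aₖpₖ₋₁ + pₖ₋₂, qₖ = aₖqₖ₋₁ + qₖ₋₂ (with p₋₁=1, p₋₂=0, q₋₁=0, q₋₂=1):
  k=0: a=19, p=19, q=1
  k=1: a=2, p=39, q=2
  k=2: a=1, p=58, q=3
  k=3: a=2, p=155, q=8
  k=4: a=6, p=988, q=51

988/51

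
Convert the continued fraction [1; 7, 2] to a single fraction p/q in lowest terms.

17/15

Fold from the inside: start with 2/1.
  7 + 1/2 = 15/2
  1 + 2/15 = 17/15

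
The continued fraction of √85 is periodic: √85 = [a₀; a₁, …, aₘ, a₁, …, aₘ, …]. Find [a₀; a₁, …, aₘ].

[9; 4, 1, 1, 4, 18]

a₀ = ⌊√85⌋ = 9.
With m₀=0, d₀=1 and mₖ₊₁ = dₖaₖ − mₖ, dₖ₊₁ = (n − mₖ₊₁²)/dₖ, aₖ₊₁ = ⌊(a₀+mₖ₊₁)/dₖ₊₁⌋:
  k=1: m=9, d=4, a=4
  k=2: m=7, d=9, a=1
  k=3: m=2, d=9, a=1
  k=4: m=7, d=4, a=4
  k=5: m=9, d=1, a=18
d=1 and a=2a₀=18 at k=5, so the next step gives (m, d) = (9, 4) again — its k=1 value — and the period has length 5.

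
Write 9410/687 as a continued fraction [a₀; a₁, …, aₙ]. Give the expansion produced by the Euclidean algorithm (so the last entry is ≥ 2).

[13; 1, 2, 3, 3, 3, 6]

9410 = 13·687 + 479
687 = 1·479 + 208
479 = 2·208 + 63
208 = 3·63 + 19
63 = 3·19 + 6
19 = 3·6 + 1
6 = 6·1 + 0  (stop)
So 9410/687 = [13; 1, 2, 3, 3, 3, 6].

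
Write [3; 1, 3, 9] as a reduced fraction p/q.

139/37

Fold from the inside: start with 9/1.
  3 + 1/9 = 28/9
  1 + 9/28 = 37/28
  3 + 28/37 = 139/37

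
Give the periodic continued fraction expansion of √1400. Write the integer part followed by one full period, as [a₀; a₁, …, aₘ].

[37; 2, 2, 2, 74]

a₀ = ⌊√1400⌋ = 37.
With m₀=0, d₀=1 and mₖ₊₁ = dₖaₖ − mₖ, dₖ₊₁ = (n − mₖ₊₁²)/dₖ, aₖ₊₁ = ⌊(a₀+mₖ₊₁)/dₖ₊₁⌋:
  k=1: m=37, d=31, a=2
  k=2: m=25, d=25, a=2
  k=3: m=25, d=31, a=2
  k=4: m=37, d=1, a=74
d=1 and a=2a₀=74 at k=4, so the next step gives (m, d) = (37, 31) again — its k=1 value — and the period has length 4.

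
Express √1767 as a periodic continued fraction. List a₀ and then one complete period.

[42; 28, 84]

a₀ = ⌊√1767⌋ = 42.
With m₀=0, d₀=1 and mₖ₊₁ = dₖaₖ − mₖ, dₖ₊₁ = (n − mₖ₊₁²)/dₖ, aₖ₊₁ = ⌊(a₀+mₖ₊₁)/dₖ₊₁⌋:
  k=1: m=42, d=3, a=28
  k=2: m=42, d=1, a=84
d=1 and a=2a₀=84 at k=2, so the next step gives (m, d) = (42, 3) again — its k=1 value — and the period has length 2.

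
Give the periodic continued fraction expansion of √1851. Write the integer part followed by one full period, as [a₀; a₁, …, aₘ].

a₀ = ⌊√1851⌋ = 43.
With m₀=0, d₀=1 and mₖ₊₁ = dₖaₖ − mₖ, dₖ₊₁ = (n − mₖ₊₁²)/dₖ, aₖ₊₁ = ⌊(a₀+mₖ₊₁)/dₖ₊₁⌋:
  k=1: m=43, d=2, a=43
  k=2: m=43, d=1, a=86
d=1 and a=2a₀=86 at k=2, so the next step gives (m, d) = (43, 2) again — its k=1 value — and the period has length 2.

[43; 43, 86]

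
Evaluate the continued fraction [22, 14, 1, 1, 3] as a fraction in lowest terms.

Using pₖ = aₖpₖ₋₁ + pₖ₋₂ and qₖ = aₖqₖ₋₁ + qₖ₋₂:
  k=0: a=22, p=22, q=1
  k=1: a=14, p=309, q=14
  k=2: a=1, p=331, q=15
  k=3: a=1, p=640, q=29
  k=4: a=3, p=2251, q=102

2251/102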